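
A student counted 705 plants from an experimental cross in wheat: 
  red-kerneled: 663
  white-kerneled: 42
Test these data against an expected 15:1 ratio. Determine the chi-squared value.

0.103

Under the 15:1 hypothesis (Σ ratio = 16, N = 705):
  red-kerneled: 705 × 15/16 = 660.9375
  white-kerneled: 705 × 1/16 = 44.0625
χ² = Σ (O − E)² / E
  red-kerneled: (663 − 660.9375)² / 660.9375 = 0.0064
  white-kerneled: (42 − 44.0625)² / 44.0625 = 0.0965
χ² = 0.0064 + 0.0965 = 0.1029 ≈ 0.103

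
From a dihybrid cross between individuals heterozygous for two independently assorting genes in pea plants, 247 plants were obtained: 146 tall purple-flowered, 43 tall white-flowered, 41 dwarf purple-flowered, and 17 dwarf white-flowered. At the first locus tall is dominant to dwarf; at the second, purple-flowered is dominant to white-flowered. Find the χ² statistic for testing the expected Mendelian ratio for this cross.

A dihybrid F₂ with independent assortment and complete dominance at both loci gives a 9:3:3:1 phenotypic ratio.
Under the 9:3:3:1 hypothesis (Σ ratio = 16, N = 247):
  tall purple-flowered: 247 × 9/16 = 138.9375
  tall white-flowered: 247 × 3/16 = 46.3125
  dwarf purple-flowered: 247 × 3/16 = 46.3125
  dwarf white-flowered: 247 × 1/16 = 15.4375
χ² = Σ (O − E)² / E
  tall purple-flowered: (146 − 138.9375)² / 138.9375 = 0.3590
  tall white-flowered: (43 − 46.3125)² / 46.3125 = 0.2369
  dwarf purple-flowered: (41 − 46.3125)² / 46.3125 = 0.6094
  dwarf white-flowered: (17 − 15.4375)² / 15.4375 = 0.1581
χ² = 0.3590 + 0.2369 + 0.6094 + 0.1581 = 1.3634 ≈ 1.363

1.363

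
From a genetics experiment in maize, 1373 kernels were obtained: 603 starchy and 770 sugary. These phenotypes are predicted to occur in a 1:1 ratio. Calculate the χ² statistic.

The 1:1 ratio has 2 parts, so with N = 1373 the expected counts are:
  starchy: 1373 × 1/2 = 686.5
  sugary: 1373 × 1/2 = 686.5
χ² = Σ (O − E)² / E
  starchy: (603 − 686.5)² / 686.5 = 10.1562
  sugary: (770 − 686.5)² / 686.5 = 10.1562
χ² = 10.1562 + 10.1562 = 20.3124 ≈ 20.312

20.312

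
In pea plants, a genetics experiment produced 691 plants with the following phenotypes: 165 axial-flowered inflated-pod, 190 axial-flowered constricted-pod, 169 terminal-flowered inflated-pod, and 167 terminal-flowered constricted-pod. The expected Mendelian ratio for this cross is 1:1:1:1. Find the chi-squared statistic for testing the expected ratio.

Under the 1:1:1:1 hypothesis (Σ ratio = 4, N = 691):
  axial-flowered inflated-pod: 691 × 1/4 = 172.75
  axial-flowered constricted-pod: 691 × 1/4 = 172.75
  terminal-flowered inflated-pod: 691 × 1/4 = 172.75
  terminal-flowered constricted-pod: 691 × 1/4 = 172.75
χ² = Σ (O − E)² / E
  axial-flowered inflated-pod: (165 − 172.75)² / 172.75 = 0.3477
  axial-flowered constricted-pod: (190 − 172.75)² / 172.75 = 1.7225
  terminal-flowered inflated-pod: (169 − 172.75)² / 172.75 = 0.0814
  terminal-flowered constricted-pod: (167 − 172.75)² / 172.75 = 0.1914
χ² = 0.3477 + 1.7225 + 0.0814 + 0.1914 = 2.343

2.343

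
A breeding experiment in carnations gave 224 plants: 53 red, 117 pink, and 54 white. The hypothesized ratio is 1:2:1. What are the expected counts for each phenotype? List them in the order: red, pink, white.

Under the 1:2:1 hypothesis (Σ ratio = 4, N = 224):
  red: 224 × 1/4 = 56
  pink: 224 × 2/4 = 112
  white: 224 × 1/4 = 56

56, 112, 56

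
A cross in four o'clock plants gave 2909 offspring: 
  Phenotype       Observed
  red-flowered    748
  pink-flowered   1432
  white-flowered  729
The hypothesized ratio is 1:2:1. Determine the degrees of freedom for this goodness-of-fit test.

A goodness-of-fit test with 3 phenotype classes has df = 3 − 1 = 2.

2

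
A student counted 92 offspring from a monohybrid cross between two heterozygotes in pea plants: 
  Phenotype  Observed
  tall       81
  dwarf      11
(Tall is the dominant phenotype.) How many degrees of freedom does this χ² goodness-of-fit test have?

1

For a monohybrid cross between heterozygotes with complete dominance, the expected phenotypic ratio is 3:1.
A goodness-of-fit test with 2 phenotype classes has df = 2 − 1 = 1.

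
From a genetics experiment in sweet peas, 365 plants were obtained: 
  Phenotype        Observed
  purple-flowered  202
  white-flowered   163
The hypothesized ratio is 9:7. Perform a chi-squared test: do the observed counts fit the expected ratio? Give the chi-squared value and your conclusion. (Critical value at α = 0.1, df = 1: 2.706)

Under the 9:7 hypothesis (Σ ratio = 16, N = 365):
  purple-flowered: 365 × 9/16 = 205.3125
  white-flowered: 365 × 7/16 = 159.6875
χ² = Σ (O − E)² / E
  purple-flowered: (202 − 205.3125)² / 205.3125 = 0.0534
  white-flowered: (163 − 159.6875)² / 159.6875 = 0.0687
χ² = 0.0534 + 0.0687 = 0.1221 ≈ 0.122
Degrees of freedom = 2 − 1 = 1; critical value at α = 0.1 is 2.706.
Since 0.122 < 2.706, we fail to reject the null hypothesis — the data are consistent with the 9:7 ratio.

0.122; consistent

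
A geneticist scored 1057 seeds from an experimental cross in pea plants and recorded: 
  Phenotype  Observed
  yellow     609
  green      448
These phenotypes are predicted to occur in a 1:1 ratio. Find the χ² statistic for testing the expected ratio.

Under the 1:1 hypothesis (Σ ratio = 2, N = 1057):
  yellow: 1057 × 1/2 = 528.5
  green: 1057 × 1/2 = 528.5
χ² = Σ (O − E)² / E
  yellow: (609 − 528.5)² / 528.5 = 12.2616
  green: (448 − 528.5)² / 528.5 = 12.2616
χ² = 12.2616 + 12.2616 = 24.5232 ≈ 24.523

24.523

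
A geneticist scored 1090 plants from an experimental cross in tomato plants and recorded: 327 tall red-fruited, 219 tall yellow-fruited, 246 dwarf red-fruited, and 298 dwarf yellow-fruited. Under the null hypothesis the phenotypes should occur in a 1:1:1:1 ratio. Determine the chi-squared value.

The 1:1:1:1 ratio has 4 parts, so with N = 1090 the expected counts are:
  tall red-fruited: 1090 × 1/4 = 272.5
  tall yellow-fruited: 1090 × 1/4 = 272.5
  dwarf red-fruited: 1090 × 1/4 = 272.5
  dwarf yellow-fruited: 1090 × 1/4 = 272.5
χ² = Σ (O − E)² / E
  tall red-fruited: (327 − 272.5)² / 272.5 = 10.9000
  tall yellow-fruited: (219 − 272.5)² / 272.5 = 10.5037
  dwarf red-fruited: (246 − 272.5)² / 272.5 = 2.5771
  dwarf yellow-fruited: (298 − 272.5)² / 272.5 = 2.3862
χ² = 10.9000 + 10.5037 + 2.5771 + 2.3862 = 26.367

26.367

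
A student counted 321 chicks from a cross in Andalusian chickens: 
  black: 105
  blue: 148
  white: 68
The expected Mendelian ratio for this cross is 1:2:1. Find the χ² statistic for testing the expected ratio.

10.477

Total ratio parts = 4. Expected numbers out of 321:
  black: 321 × 1/4 = 80.25
  blue: 321 × 2/4 = 160.5
  white: 321 × 1/4 = 80.25
χ² = Σ (O − E)² / E
  black: (105 − 80.25)² / 80.25 = 7.6332
  blue: (148 − 160.5)² / 160.5 = 0.9735
  white: (68 − 80.25)² / 80.25 = 1.8699
χ² = 7.6332 + 0.9735 + 1.8699 = 10.4766 ≈ 10.477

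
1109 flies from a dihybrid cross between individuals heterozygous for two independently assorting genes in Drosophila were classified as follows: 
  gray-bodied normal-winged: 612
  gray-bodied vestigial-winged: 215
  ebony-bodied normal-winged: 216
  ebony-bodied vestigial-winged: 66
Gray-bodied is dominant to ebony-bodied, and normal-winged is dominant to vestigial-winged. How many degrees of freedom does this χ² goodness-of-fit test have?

3

A dihybrid F₂ with independent assortment and complete dominance at both loci gives a 9:3:3:1 phenotypic ratio.
A goodness-of-fit test with 4 phenotype classes has df = 4 − 1 = 3.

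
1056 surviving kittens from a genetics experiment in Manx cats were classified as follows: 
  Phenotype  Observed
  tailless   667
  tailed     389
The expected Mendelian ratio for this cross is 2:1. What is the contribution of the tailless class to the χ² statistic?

Total ratio parts = 3. Expected numbers out of 1056:
  tailless: 1056 × 2/3 = 704
  tailed: 1056 × 1/3 = 352
Contribution of tailless: (667 − 704)² / 704 = 1.9446

1.945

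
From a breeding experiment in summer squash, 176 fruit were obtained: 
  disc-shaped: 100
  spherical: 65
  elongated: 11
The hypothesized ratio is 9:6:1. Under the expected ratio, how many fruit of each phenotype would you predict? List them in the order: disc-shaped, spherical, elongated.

The 9:6:1 ratio has 16 parts, so with N = 176 the expected counts are:
  disc-shaped: 176 × 9/16 = 99
  spherical: 176 × 6/16 = 66
  elongated: 176 × 1/16 = 11

99, 66, 11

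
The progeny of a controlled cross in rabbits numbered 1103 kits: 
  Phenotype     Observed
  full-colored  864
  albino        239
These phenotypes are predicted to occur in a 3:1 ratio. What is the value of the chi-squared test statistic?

Total ratio parts = 4. Expected numbers out of 1103:
  full-colored: 1103 × 3/4 = 827.25
  albino: 1103 × 1/4 = 275.75
χ² = Σ (O − E)² / E
  full-colored: (864 − 827.25)² / 827.25 = 1.6326
  albino: (239 − 275.75)² / 275.75 = 4.8978
χ² = 1.6326 + 4.8978 = 6.5304 ≈ 6.530

6.530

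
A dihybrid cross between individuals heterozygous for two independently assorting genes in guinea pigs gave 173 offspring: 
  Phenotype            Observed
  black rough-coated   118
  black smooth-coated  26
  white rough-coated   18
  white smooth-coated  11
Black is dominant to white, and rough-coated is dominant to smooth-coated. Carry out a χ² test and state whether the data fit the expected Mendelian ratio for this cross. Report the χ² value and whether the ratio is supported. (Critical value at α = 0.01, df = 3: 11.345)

12.105; not consistent

A dihybrid F₂ with independent assortment and complete dominance at both loci gives a 9:3:3:1 phenotypic ratio.
Total ratio parts = 16. Expected numbers out of 173:
  black rough-coated: 173 × 9/16 = 97.3125
  black smooth-coated: 173 × 3/16 = 32.4375
  white rough-coated: 173 × 3/16 = 32.4375
  white smooth-coated: 173 × 1/16 = 10.8125
χ² = Σ (O − E)² / E
  black rough-coated: (118 − 97.3125)² / 97.3125 = 4.3979
  black smooth-coated: (26 − 32.4375)² / 32.4375 = 1.2776
  white rough-coated: (18 − 32.4375)² / 32.4375 = 6.4259
  white smooth-coated: (11 − 10.8125)² / 10.8125 = 0.0033
χ² = 4.3979 + 1.2776 + 6.4259 + 0.0033 = 12.1047 ≈ 12.105
Degrees of freedom = 4 − 1 = 3; critical value at α = 0.01 is 11.345.
Since 12.105 > 11.345, we reject the null hypothesis — the data do not fit the 9:3:3:1 ratio.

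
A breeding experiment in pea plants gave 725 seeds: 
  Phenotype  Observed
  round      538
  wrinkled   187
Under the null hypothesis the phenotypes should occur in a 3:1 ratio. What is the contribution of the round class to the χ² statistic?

The 3:1 ratio has 4 parts, so with N = 725 the expected counts are:
  round: 725 × 3/4 = 543.75
  wrinkled: 725 × 1/4 = 181.25
Contribution of round: (538 − 543.75)² / 543.75 = 0.0608

0.061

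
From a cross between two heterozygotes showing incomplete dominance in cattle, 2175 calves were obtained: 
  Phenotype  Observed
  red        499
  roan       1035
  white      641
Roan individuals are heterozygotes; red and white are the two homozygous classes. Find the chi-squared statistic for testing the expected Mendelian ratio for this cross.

23.611

With incomplete dominance, a heterozygote × heterozygote cross gives a 1:2:1 phenotypic ratio.
Expected counts for N = 2175 under a 1:2:1 ratio (total parts = 4):
  red: 2175 × 1/4 = 543.75
  roan: 2175 × 2/4 = 1087.5
  white: 2175 × 1/4 = 543.75
χ² = Σ (O − E)² / E
  red: (499 − 543.75)² / 543.75 = 3.6829
  roan: (1035 − 1087.5)² / 1087.5 = 2.5345
  white: (641 − 543.75)² / 543.75 = 17.3932
χ² = 3.6829 + 2.5345 + 17.3932 = 23.6106 ≈ 23.611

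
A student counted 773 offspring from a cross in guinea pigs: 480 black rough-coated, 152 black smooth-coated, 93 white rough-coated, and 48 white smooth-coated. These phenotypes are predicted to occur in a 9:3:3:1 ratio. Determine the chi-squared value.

23.654

The 9:3:3:1 ratio has 16 parts, so with N = 773 the expected counts are:
  black rough-coated: 773 × 9/16 = 434.8125
  black smooth-coated: 773 × 3/16 = 144.9375
  white rough-coated: 773 × 3/16 = 144.9375
  white smooth-coated: 773 × 1/16 = 48.3125
χ² = Σ (O − E)² / E
  black rough-coated: (480 − 434.8125)² / 434.8125 = 4.6961
  black smooth-coated: (152 − 144.9375)² / 144.9375 = 0.3441
  white rough-coated: (93 − 144.9375)² / 144.9375 = 18.6115
  white smooth-coated: (48 − 48.3125)² / 48.3125 = 0.0020
χ² = 4.6961 + 0.3441 + 18.6115 + 0.0020 = 23.6537 ≈ 23.654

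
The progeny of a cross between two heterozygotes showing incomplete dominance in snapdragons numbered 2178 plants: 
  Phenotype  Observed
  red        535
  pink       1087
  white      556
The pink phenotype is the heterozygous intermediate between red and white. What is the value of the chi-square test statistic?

With incomplete dominance, a heterozygote × heterozygote cross gives a 1:2:1 phenotypic ratio.
Expected counts for N = 2178 under a 1:2:1 ratio (total parts = 4):
  red: 2178 × 1/4 = 544.5
  pink: 2178 × 2/4 = 1089
  white: 2178 × 1/4 = 544.5
χ² = Σ (O − E)² / E
  red: (535 − 544.5)² / 544.5 = 0.1657
  pink: (1087 − 1089)² / 1089 = 0.0037
  white: (556 − 544.5)² / 544.5 = 0.2429
χ² = 0.1657 + 0.0037 + 0.2429 = 0.4123 ≈ 0.412

0.412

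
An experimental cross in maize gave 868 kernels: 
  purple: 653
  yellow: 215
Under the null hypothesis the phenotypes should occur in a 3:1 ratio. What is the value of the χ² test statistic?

Under the 3:1 hypothesis (Σ ratio = 4, N = 868):
  purple: 868 × 3/4 = 651
  yellow: 868 × 1/4 = 217
χ² = Σ (O − E)² / E
  purple: (653 − 651)² / 651 = 0.0061
  yellow: (215 − 217)² / 217 = 0.0184
χ² = 0.0061 + 0.0184 = 0.0245 ≈ 0.025

0.025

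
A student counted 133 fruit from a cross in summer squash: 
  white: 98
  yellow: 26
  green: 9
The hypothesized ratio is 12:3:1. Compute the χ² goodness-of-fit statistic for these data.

0.133

Expected counts for N = 133 under a 12:3:1 ratio (total parts = 16):
  white: 133 × 12/16 = 99.75
  yellow: 133 × 3/16 = 24.9375
  green: 133 × 1/16 = 8.3125
χ² = Σ (O − E)² / E
  white: (98 − 99.75)² / 99.75 = 0.0307
  yellow: (26 − 24.9375)² / 24.9375 = 0.0453
  green: (9 − 8.3125)² / 8.3125 = 0.0569
χ² = 0.0307 + 0.0453 + 0.0569 = 0.1329 ≈ 0.133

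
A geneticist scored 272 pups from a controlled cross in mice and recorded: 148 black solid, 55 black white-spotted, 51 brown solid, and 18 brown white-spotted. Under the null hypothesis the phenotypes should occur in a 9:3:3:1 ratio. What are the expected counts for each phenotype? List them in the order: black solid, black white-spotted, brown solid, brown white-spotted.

Expected counts for N = 272 under a 9:3:3:1 ratio (total parts = 16):
  black solid: 272 × 9/16 = 153
  black white-spotted: 272 × 3/16 = 51
  brown solid: 272 × 3/16 = 51
  brown white-spotted: 272 × 1/16 = 17

153, 51, 51, 17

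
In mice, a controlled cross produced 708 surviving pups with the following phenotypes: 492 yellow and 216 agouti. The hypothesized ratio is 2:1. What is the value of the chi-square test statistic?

Expected counts for N = 708 under a 2:1 ratio (total parts = 3):
  yellow: 708 × 2/3 = 472
  agouti: 708 × 1/3 = 236
χ² = Σ (O − E)² / E
  yellow: (492 − 472)² / 472 = 0.8475
  agouti: (216 − 236)² / 236 = 1.6949
χ² = 0.8475 + 1.6949 = 2.5424 ≈ 2.542

2.542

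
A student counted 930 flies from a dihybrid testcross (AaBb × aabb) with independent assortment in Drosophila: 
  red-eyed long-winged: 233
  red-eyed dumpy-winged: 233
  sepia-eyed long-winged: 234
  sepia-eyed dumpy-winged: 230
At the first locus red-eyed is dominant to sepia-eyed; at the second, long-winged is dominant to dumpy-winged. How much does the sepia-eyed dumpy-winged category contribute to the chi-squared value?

A dihybrid testcross with independent assortment gives a 1:1:1:1 ratio.
Under the 1:1:1:1 hypothesis (Σ ratio = 4, N = 930):
  red-eyed long-winged: 930 × 1/4 = 232.5
  red-eyed dumpy-winged: 930 × 1/4 = 232.5
  sepia-eyed long-winged: 930 × 1/4 = 232.5
  sepia-eyed dumpy-winged: 930 × 1/4 = 232.5
Contribution of sepia-eyed dumpy-winged: (230 − 232.5)² / 232.5 = 0.0269

0.027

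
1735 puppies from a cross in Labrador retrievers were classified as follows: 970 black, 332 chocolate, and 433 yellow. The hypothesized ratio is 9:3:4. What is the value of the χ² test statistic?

0.175

The 9:3:4 ratio has 16 parts, so with N = 1735 the expected counts are:
  black: 1735 × 9/16 = 975.9375
  chocolate: 1735 × 3/16 = 325.3125
  yellow: 1735 × 4/16 = 433.75
χ² = Σ (O − E)² / E
  black: (970 − 975.9375)² / 975.9375 = 0.0361
  chocolate: (332 − 325.3125)² / 325.3125 = 0.1375
  yellow: (433 − 433.75)² / 433.75 = 0.0013
χ² = 0.0361 + 0.1375 + 0.0013 = 0.1749 ≈ 0.175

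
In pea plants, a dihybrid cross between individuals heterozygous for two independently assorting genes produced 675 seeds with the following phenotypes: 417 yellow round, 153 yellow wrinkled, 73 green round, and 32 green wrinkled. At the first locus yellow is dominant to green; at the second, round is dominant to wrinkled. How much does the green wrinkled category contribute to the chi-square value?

A dihybrid F₂ with independent assortment and complete dominance at both loci gives a 9:3:3:1 phenotypic ratio.
The 9:3:3:1 ratio has 16 parts, so with N = 675 the expected counts are:
  yellow round: 675 × 9/16 = 379.6875
  yellow wrinkled: 675 × 3/16 = 126.5625
  green round: 675 × 3/16 = 126.5625
  green wrinkled: 675 × 1/16 = 42.1875
Contribution of green wrinkled: (32 − 42.1875)² / 42.1875 = 2.4601

2.460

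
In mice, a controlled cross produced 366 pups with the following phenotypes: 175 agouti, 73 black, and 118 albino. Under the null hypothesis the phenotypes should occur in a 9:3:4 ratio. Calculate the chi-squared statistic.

12.584

Under the 9:3:4 hypothesis (Σ ratio = 16, N = 366):
  agouti: 366 × 9/16 = 205.875
  black: 366 × 3/16 = 68.625
  albino: 366 × 4/16 = 91.5
χ² = Σ (O − E)² / E
  agouti: (175 − 205.875)² / 205.875 = 4.6303
  black: (73 − 68.625)² / 68.625 = 0.2789
  albino: (118 − 91.5)² / 91.5 = 7.6749
χ² = 4.6303 + 0.2789 + 7.6749 = 12.5841 ≈ 12.584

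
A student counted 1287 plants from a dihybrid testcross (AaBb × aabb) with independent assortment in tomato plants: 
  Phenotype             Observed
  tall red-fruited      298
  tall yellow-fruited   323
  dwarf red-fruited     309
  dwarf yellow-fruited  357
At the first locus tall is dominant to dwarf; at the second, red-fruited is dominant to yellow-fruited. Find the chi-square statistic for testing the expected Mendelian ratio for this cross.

A dihybrid testcross with independent assortment gives a 1:1:1:1 ratio.
Under the 1:1:1:1 hypothesis (Σ ratio = 4, N = 1287):
  tall red-fruited: 1287 × 1/4 = 321.75
  tall yellow-fruited: 1287 × 1/4 = 321.75
  dwarf red-fruited: 1287 × 1/4 = 321.75
  dwarf yellow-fruited: 1287 × 1/4 = 321.75
χ² = Σ (O − E)² / E
  tall red-fruited: (298 − 321.75)² / 321.75 = 1.7531
  tall yellow-fruited: (323 − 321.75)² / 321.75 = 0.0049
  dwarf red-fruited: (309 − 321.75)² / 321.75 = 0.5052
  dwarf yellow-fruited: (357 − 321.75)² / 321.75 = 3.8619
χ² = 1.7531 + 0.0049 + 0.5052 + 3.8619 = 6.1251 ≈ 6.125

6.125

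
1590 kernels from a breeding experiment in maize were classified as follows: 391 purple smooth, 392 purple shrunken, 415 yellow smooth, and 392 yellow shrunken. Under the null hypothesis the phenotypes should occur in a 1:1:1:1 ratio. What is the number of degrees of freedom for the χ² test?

3

A goodness-of-fit test with 4 phenotype classes has df = 4 − 1 = 3.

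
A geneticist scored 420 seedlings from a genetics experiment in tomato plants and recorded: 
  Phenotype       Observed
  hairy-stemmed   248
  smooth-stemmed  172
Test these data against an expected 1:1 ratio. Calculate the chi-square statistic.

Total ratio parts = 2. Expected numbers out of 420:
  hairy-stemmed: 420 × 1/2 = 210
  smooth-stemmed: 420 × 1/2 = 210
χ² = Σ (O − E)² / E
  hairy-stemmed: (248 − 210)² / 210 = 6.8762
  smooth-stemmed: (172 − 210)² / 210 = 6.8762
χ² = 6.8762 + 6.8762 = 13.7524 ≈ 13.752

13.752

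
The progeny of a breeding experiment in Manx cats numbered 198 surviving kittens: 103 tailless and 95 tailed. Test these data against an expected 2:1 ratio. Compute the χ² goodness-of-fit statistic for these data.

Under the 2:1 hypothesis (Σ ratio = 3, N = 198):
  tailless: 198 × 2/3 = 132
  tailed: 198 × 1/3 = 66
χ² = Σ (O − E)² / E
  tailless: (103 − 132)² / 132 = 6.3712
  tailed: (95 − 66)² / 66 = 12.7424
χ² = 6.3712 + 12.7424 = 19.1136 ≈ 19.114

19.114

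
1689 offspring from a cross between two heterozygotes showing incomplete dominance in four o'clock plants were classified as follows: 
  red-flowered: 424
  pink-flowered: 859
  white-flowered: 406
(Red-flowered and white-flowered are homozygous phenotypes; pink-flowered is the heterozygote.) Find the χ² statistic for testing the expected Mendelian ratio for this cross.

0.882

With incomplete dominance, a heterozygote × heterozygote cross gives a 1:2:1 phenotypic ratio.
Expected counts for N = 1689 under a 1:2:1 ratio (total parts = 4):
  red-flowered: 1689 × 1/4 = 422.25
  pink-flowered: 1689 × 2/4 = 844.5
  white-flowered: 1689 × 1/4 = 422.25
χ² = Σ (O − E)² / E
  red-flowered: (424 − 422.25)² / 422.25 = 0.0073
  pink-flowered: (859 − 844.5)² / 844.5 = 0.2490
  white-flowered: (406 − 422.25)² / 422.25 = 0.6254
χ² = 0.0073 + 0.2490 + 0.6254 = 0.8817 ≈ 0.882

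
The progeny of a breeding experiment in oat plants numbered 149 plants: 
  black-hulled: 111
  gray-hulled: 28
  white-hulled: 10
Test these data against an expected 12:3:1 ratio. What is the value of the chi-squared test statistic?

Total ratio parts = 16. Expected numbers out of 149:
  black-hulled: 149 × 12/16 = 111.75
  gray-hulled: 149 × 3/16 = 27.9375
  white-hulled: 149 × 1/16 = 9.3125
χ² = Σ (O − E)² / E
  black-hulled: (111 − 111.75)² / 111.75 = 0.0050
  gray-hulled: (28 − 27.9375)² / 27.9375 = 0.0001
  white-hulled: (10 − 9.3125)² / 9.3125 = 0.0508
χ² = 0.0050 + 0.0001 + 0.0508 = 0.0559 ≈ 0.056

0.056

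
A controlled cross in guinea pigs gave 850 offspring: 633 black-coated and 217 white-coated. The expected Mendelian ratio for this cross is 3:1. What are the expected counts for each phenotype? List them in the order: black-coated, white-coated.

637.5, 212.5

Under the 3:1 hypothesis (Σ ratio = 4, N = 850):
  black-coated: 850 × 3/4 = 637.5
  white-coated: 850 × 1/4 = 212.5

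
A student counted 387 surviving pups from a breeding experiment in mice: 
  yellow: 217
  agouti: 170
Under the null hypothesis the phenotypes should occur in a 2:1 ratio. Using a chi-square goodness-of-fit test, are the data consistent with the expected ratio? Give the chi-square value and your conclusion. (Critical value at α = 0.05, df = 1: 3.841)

19.547; not consistent

Under the 2:1 hypothesis (Σ ratio = 3, N = 387):
  yellow: 387 × 2/3 = 258
  agouti: 387 × 1/3 = 129
χ² = Σ (O − E)² / E
  yellow: (217 − 258)² / 258 = 6.5155
  agouti: (170 − 129)² / 129 = 13.0310
χ² = 6.5155 + 13.0310 = 19.5465 ≈ 19.547
Degrees of freedom = 2 − 1 = 1; critical value at α = 0.05 is 3.841.
Since 19.547 > 3.841, we reject the null hypothesis — the data do not fit the 2:1 ratio.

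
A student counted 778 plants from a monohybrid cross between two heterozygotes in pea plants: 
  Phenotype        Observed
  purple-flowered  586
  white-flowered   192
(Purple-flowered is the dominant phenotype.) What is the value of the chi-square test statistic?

0.043

For a monohybrid cross between heterozygotes with complete dominance, the expected phenotypic ratio is 3:1.
Total ratio parts = 4. Expected numbers out of 778:
  purple-flowered: 778 × 3/4 = 583.5
  white-flowered: 778 × 1/4 = 194.5
χ² = Σ (O − E)² / E
  purple-flowered: (586 − 583.5)² / 583.5 = 0.0107
  white-flowered: (192 − 194.5)² / 194.5 = 0.0321
χ² = 0.0107 + 0.0321 = 0.0428 ≈ 0.043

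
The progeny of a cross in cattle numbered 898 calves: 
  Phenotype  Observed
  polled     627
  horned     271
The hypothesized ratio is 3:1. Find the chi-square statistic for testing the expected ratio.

Under the 3:1 hypothesis (Σ ratio = 4, N = 898):
  polled: 898 × 3/4 = 673.5
  horned: 898 × 1/4 = 224.5
χ² = Σ (O − E)² / E
  polled: (627 − 673.5)² / 673.5 = 3.2105
  horned: (271 − 224.5)² / 224.5 = 9.6314
χ² = 3.2105 + 9.6314 = 12.8419 ≈ 12.842

12.842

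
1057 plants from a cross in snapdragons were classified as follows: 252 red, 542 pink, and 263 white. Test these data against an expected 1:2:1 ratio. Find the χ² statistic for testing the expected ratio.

Total ratio parts = 4. Expected numbers out of 1057:
  red: 1057 × 1/4 = 264.25
  pink: 1057 × 2/4 = 528.5
  white: 1057 × 1/4 = 264.25
χ² = Σ (O − E)² / E
  red: (252 − 264.25)² / 264.25 = 0.5679
  pink: (542 − 528.5)² / 528.5 = 0.3448
  white: (263 − 264.25)² / 264.25 = 0.0059
χ² = 0.5679 + 0.3448 + 0.0059 = 0.9186 ≈ 0.919

0.919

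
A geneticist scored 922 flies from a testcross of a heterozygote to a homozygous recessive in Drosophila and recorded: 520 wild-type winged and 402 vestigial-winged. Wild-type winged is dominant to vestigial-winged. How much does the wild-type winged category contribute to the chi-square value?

A testcross of a heterozygote (Aa × aa) gives a 1:1 phenotypic ratio.
Total ratio parts = 2. Expected numbers out of 922:
  wild-type winged: 922 × 1/2 = 461
  vestigial-winged: 922 × 1/2 = 461
Contribution of wild-type winged: (520 − 461)² / 461 = 7.5510

7.551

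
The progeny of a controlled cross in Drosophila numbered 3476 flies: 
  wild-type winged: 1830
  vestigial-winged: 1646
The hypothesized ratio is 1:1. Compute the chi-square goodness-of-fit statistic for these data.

9.740

The 1:1 ratio has 2 parts, so with N = 3476 the expected counts are:
  wild-type winged: 3476 × 1/2 = 1738
  vestigial-winged: 3476 × 1/2 = 1738
χ² = Σ (O − E)² / E
  wild-type winged: (1830 − 1738)² / 1738 = 4.8700
  vestigial-winged: (1646 − 1738)² / 1738 = 4.8700
χ² = 4.8700 + 4.8700 = 9.740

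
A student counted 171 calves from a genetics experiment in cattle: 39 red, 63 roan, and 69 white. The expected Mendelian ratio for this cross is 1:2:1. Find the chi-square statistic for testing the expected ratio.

Total ratio parts = 4. Expected numbers out of 171:
  red: 171 × 1/4 = 42.75
  roan: 171 × 2/4 = 85.5
  white: 171 × 1/4 = 42.75
χ² = Σ (O − E)² / E
  red: (39 − 42.75)² / 42.75 = 0.3289
  roan: (63 − 85.5)² / 85.5 = 5.9211
  white: (69 − 42.75)² / 42.75 = 16.1184
χ² = 0.3289 + 5.9211 + 16.1184 = 22.3684 ≈ 22.368

22.368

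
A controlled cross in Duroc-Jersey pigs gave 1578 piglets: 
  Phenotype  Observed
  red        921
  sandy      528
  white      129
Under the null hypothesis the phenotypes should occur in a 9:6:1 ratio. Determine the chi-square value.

17.478

Total ratio parts = 16. Expected numbers out of 1578:
  red: 1578 × 9/16 = 887.625
  sandy: 1578 × 6/16 = 591.75
  white: 1578 × 1/16 = 98.625
χ² = Σ (O − E)² / E
  red: (921 − 887.625)² / 887.625 = 1.2549
  sandy: (528 − 591.75)² / 591.75 = 6.8679
  white: (129 − 98.625)² / 98.625 = 9.3550
χ² = 1.2549 + 6.8679 + 9.3550 = 17.4778 ≈ 17.478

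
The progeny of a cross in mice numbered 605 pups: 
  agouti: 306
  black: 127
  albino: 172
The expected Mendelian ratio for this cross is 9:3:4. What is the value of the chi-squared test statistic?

7.928

The 9:3:4 ratio has 16 parts, so with N = 605 the expected counts are:
  agouti: 605 × 9/16 = 340.3125
  black: 605 × 3/16 = 113.4375
  albino: 605 × 4/16 = 151.25
χ² = Σ (O − E)² / E
  agouti: (306 − 340.3125)² / 340.3125 = 3.4596
  black: (127 − 113.4375)² / 113.4375 = 1.6215
  albino: (172 − 151.25)² / 151.25 = 2.8467
χ² = 3.4596 + 1.6215 + 2.8467 = 7.9278 ≈ 7.928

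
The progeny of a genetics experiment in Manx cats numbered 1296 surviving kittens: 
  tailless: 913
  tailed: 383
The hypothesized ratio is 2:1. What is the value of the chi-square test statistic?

Under the 2:1 hypothesis (Σ ratio = 3, N = 1296):
  tailless: 1296 × 2/3 = 864
  tailed: 1296 × 1/3 = 432
χ² = Σ (O − E)² / E
  tailless: (913 − 864)² / 864 = 2.7789
  tailed: (383 − 432)² / 432 = 5.5579
χ² = 2.7789 + 5.5579 = 8.3368 ≈ 8.337

8.337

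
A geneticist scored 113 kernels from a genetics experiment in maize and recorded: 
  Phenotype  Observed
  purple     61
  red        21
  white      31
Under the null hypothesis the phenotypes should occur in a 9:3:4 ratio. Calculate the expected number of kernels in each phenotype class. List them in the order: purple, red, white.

63.5625, 21.1875, 28.25

The 9:3:4 ratio has 16 parts, so with N = 113 the expected counts are:
  purple: 113 × 9/16 = 63.5625
  red: 113 × 3/16 = 21.1875
  white: 113 × 4/16 = 28.25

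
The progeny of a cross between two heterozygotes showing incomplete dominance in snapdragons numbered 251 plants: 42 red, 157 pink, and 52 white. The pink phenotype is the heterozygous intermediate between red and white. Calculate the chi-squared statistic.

16.610

With incomplete dominance, a heterozygote × heterozygote cross gives a 1:2:1 phenotypic ratio.
Expected counts for N = 251 under a 1:2:1 ratio (total parts = 4):
  red: 251 × 1/4 = 62.75
  pink: 251 × 2/4 = 125.5
  white: 251 × 1/4 = 62.75
χ² = Σ (O − E)² / E
  red: (42 − 62.75)² / 62.75 = 6.8616
  pink: (157 − 125.5)² / 125.5 = 7.9064
  white: (52 − 62.75)² / 62.75 = 1.8416
χ² = 6.8616 + 7.9064 + 1.8416 = 16.6096 ≈ 16.610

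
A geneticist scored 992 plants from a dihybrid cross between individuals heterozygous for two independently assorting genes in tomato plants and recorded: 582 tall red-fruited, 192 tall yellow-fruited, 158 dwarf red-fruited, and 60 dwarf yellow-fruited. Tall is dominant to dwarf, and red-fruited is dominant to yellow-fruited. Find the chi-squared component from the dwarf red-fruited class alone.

4.215

A dihybrid F₂ with independent assortment and complete dominance at both loci gives a 9:3:3:1 phenotypic ratio.
Total ratio parts = 16. Expected numbers out of 992:
  tall red-fruited: 992 × 9/16 = 558
  tall yellow-fruited: 992 × 3/16 = 186
  dwarf red-fruited: 992 × 3/16 = 186
  dwarf yellow-fruited: 992 × 1/16 = 62
Contribution of dwarf red-fruited: (158 − 186)² / 186 = 4.2151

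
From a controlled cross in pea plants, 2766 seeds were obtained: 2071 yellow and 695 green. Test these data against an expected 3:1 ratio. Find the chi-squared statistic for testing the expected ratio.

Under the 3:1 hypothesis (Σ ratio = 4, N = 2766):
  yellow: 2766 × 3/4 = 2074.5
  green: 2766 × 1/4 = 691.5
χ² = Σ (O − E)² / E
  yellow: (2071 − 2074.5)² / 2074.5 = 0.0059
  green: (695 − 691.5)² / 691.5 = 0.0177
χ² = 0.0059 + 0.0177 = 0.0236 ≈ 0.024

0.024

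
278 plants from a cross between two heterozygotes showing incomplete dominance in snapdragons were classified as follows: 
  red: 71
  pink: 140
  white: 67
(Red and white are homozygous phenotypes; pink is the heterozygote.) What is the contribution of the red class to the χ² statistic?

With incomplete dominance, a heterozygote × heterozygote cross gives a 1:2:1 phenotypic ratio.
Under the 1:2:1 hypothesis (Σ ratio = 4, N = 278):
  red: 278 × 1/4 = 69.5
  pink: 278 × 2/4 = 139
  white: 278 × 1/4 = 69.5
Contribution of red: (71 − 69.5)² / 69.5 = 0.0324

0.032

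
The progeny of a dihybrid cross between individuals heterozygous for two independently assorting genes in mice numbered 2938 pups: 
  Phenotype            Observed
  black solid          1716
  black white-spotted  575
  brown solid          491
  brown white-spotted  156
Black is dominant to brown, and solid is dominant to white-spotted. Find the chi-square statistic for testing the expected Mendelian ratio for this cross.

A dihybrid F₂ with independent assortment and complete dominance at both loci gives a 9:3:3:1 phenotypic ratio.
Total ratio parts = 16. Expected numbers out of 2938:
  black solid: 2938 × 9/16 = 1652.625
  black white-spotted: 2938 × 3/16 = 550.875
  brown solid: 2938 × 3/16 = 550.875
  brown white-spotted: 2938 × 1/16 = 183.625
χ² = Σ (O − E)² / E
  black solid: (1716 − 1652.625)² / 1652.625 = 2.4303
  black white-spotted: (575 − 550.875)² / 550.875 = 1.0565
  brown solid: (491 − 550.875)² / 550.875 = 6.5079
  brown white-spotted: (156 − 183.625)² / 183.625 = 4.1560
χ² = 2.4303 + 1.0565 + 6.5079 + 4.1560 = 14.1507 ≈ 14.151

14.151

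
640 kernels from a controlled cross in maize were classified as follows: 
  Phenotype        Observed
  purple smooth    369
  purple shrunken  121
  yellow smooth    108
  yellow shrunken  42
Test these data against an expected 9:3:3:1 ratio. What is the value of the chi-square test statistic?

Under the 9:3:3:1 hypothesis (Σ ratio = 16, N = 640):
  purple smooth: 640 × 9/16 = 360
  purple shrunken: 640 × 3/16 = 120
  yellow smooth: 640 × 3/16 = 120
  yellow shrunken: 640 × 1/16 = 40
χ² = Σ (O − E)² / E
  purple smooth: (369 − 360)² / 360 = 0.2250
  purple shrunken: (121 − 120)² / 120 = 0.0083
  yellow smooth: (108 − 120)² / 120 = 1.2000
  yellow shrunken: (42 − 40)² / 40 = 0.1000
χ² = 0.2250 + 0.0083 + 1.2000 + 0.1000 = 1.5333 ≈ 1.533

1.533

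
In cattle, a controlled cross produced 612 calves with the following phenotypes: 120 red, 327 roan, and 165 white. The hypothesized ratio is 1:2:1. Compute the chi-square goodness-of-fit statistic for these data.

9.500

The 1:2:1 ratio has 4 parts, so with N = 612 the expected counts are:
  red: 612 × 1/4 = 153
  roan: 612 × 2/4 = 306
  white: 612 × 1/4 = 153
χ² = Σ (O − E)² / E
  red: (120 − 153)² / 153 = 7.1176
  roan: (327 − 306)² / 306 = 1.4412
  white: (165 − 153)² / 153 = 0.9412
χ² = 7.1176 + 1.4412 + 0.9412 = 9.500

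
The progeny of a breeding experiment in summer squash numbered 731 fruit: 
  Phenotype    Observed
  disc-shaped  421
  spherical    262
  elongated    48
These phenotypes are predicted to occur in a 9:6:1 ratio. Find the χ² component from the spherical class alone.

0.536

Expected counts for N = 731 under a 9:6:1 ratio (total parts = 16):
  disc-shaped: 731 × 9/16 = 411.1875
  spherical: 731 × 6/16 = 274.125
  elongated: 731 × 1/16 = 45.6875
Contribution of spherical: (262 − 274.125)² / 274.125 = 0.5363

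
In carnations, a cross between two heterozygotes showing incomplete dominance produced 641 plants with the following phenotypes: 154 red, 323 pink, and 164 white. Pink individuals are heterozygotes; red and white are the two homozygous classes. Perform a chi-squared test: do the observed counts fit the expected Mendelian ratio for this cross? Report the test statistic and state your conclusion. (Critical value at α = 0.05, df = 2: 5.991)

0.351; consistent

With incomplete dominance, a heterozygote × heterozygote cross gives a 1:2:1 phenotypic ratio.
Under the 1:2:1 hypothesis (Σ ratio = 4, N = 641):
  red: 641 × 1/4 = 160.25
  pink: 641 × 2/4 = 320.5
  white: 641 × 1/4 = 160.25
χ² = Σ (O − E)² / E
  red: (154 − 160.25)² / 160.25 = 0.2438
  pink: (323 − 320.5)² / 320.5 = 0.0195
  white: (164 − 160.25)² / 160.25 = 0.0878
χ² = 0.2438 + 0.0195 + 0.0878 = 0.3511 ≈ 0.351
Degrees of freedom = 3 − 1 = 2; critical value at α = 0.05 is 5.991.
Since 0.351 < 5.991, we fail to reject the null hypothesis — the data are consistent with the 1:2:1 ratio.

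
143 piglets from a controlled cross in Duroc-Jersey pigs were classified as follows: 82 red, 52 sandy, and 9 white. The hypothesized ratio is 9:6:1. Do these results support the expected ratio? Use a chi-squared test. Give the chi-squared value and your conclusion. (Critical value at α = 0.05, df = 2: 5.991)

Under the 9:6:1 hypothesis (Σ ratio = 16, N = 143):
  red: 143 × 9/16 = 80.4375
  sandy: 143 × 6/16 = 53.625
  white: 143 × 1/16 = 8.9375
χ² = Σ (O − E)² / E
  red: (82 − 80.4375)² / 80.4375 = 0.0304
  sandy: (52 − 53.625)² / 53.625 = 0.0492
  white: (9 − 8.9375)² / 8.9375 = 0.0004
χ² = 0.0304 + 0.0492 + 0.0004 = 0.080
Degrees of freedom = 3 − 1 = 2; critical value at α = 0.05 is 5.991.
Since 0.080 < 5.991, we fail to reject the null hypothesis — the data are consistent with the 9:6:1 ratio.

0.080; consistent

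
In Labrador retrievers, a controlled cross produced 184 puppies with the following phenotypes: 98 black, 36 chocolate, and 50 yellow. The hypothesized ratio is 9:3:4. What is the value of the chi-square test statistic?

0.705

Expected counts for N = 184 under a 9:3:4 ratio (total parts = 16):
  black: 184 × 9/16 = 103.5
  chocolate: 184 × 3/16 = 34.5
  yellow: 184 × 4/16 = 46
χ² = Σ (O − E)² / E
  black: (98 − 103.5)² / 103.5 = 0.2923
  chocolate: (36 − 34.5)² / 34.5 = 0.0652
  yellow: (50 − 46)² / 46 = 0.3478
χ² = 0.2923 + 0.0652 + 0.3478 = 0.7053 ≈ 0.705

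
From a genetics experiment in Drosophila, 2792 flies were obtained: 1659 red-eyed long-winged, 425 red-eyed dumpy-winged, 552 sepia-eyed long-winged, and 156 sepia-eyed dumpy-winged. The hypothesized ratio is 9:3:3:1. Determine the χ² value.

27.033

Total ratio parts = 16. Expected numbers out of 2792:
  red-eyed long-winged: 2792 × 9/16 = 1570.5
  red-eyed dumpy-winged: 2792 × 3/16 = 523.5
  sepia-eyed long-winged: 2792 × 3/16 = 523.5
  sepia-eyed dumpy-winged: 2792 × 1/16 = 174.5
χ² = Σ (O − E)² / E
  red-eyed long-winged: (1659 − 1570.5)² / 1570.5 = 4.9871
  red-eyed dumpy-winged: (425 − 523.5)² / 523.5 = 18.5334
  sepia-eyed long-winged: (552 − 523.5)² / 523.5 = 1.5516
  sepia-eyed dumpy-winged: (156 − 174.5)² / 174.5 = 1.9613
χ² = 4.9871 + 18.5334 + 1.5516 + 1.9613 = 27.0334 ≈ 27.033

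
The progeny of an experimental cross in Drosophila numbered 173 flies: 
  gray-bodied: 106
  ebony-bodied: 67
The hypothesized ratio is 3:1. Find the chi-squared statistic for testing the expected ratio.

Expected counts for N = 173 under a 3:1 ratio (total parts = 4):
  gray-bodied: 173 × 3/4 = 129.75
  ebony-bodied: 173 × 1/4 = 43.25
χ² = Σ (O − E)² / E
  gray-bodied: (106 − 129.75)² / 129.75 = 4.3473
  ebony-bodied: (67 − 43.25)² / 43.25 = 13.0419
χ² = 4.3473 + 13.0419 = 17.3892 ≈ 17.389

17.389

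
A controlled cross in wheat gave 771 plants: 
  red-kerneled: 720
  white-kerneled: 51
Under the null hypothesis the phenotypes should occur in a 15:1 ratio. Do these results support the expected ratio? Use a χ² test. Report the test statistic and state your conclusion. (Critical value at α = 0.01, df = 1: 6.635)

Under the 15:1 hypothesis (Σ ratio = 16, N = 771):
  red-kerneled: 771 × 15/16 = 722.8125
  white-kerneled: 771 × 1/16 = 48.1875
χ² = Σ (O − E)² / E
  red-kerneled: (720 − 722.8125)² / 722.8125 = 0.0109
  white-kerneled: (51 − 48.1875)² / 48.1875 = 0.1642
χ² = 0.0109 + 0.1642 = 0.1751 ≈ 0.175
Degrees of freedom = 2 − 1 = 1; critical value at α = 0.01 is 6.635.
Since 0.175 < 6.635, we fail to reject the null hypothesis — the data are consistent with the 15:1 ratio.

0.175; consistent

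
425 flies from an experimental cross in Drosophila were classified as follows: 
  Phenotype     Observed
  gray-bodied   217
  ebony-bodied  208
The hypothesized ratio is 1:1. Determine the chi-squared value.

Expected counts for N = 425 under a 1:1 ratio (total parts = 2):
  gray-bodied: 425 × 1/2 = 212.5
  ebony-bodied: 425 × 1/2 = 212.5
χ² = Σ (O − E)² / E
  gray-bodied: (217 − 212.5)² / 212.5 = 0.0953
  ebony-bodied: (208 − 212.5)² / 212.5 = 0.0953
χ² = 0.0953 + 0.0953 = 0.1906 ≈ 0.191

0.191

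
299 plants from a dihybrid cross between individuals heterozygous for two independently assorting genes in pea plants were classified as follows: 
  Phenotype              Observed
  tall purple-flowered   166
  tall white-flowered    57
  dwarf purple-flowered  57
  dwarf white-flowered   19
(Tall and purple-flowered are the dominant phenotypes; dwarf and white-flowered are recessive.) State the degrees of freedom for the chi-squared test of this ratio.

A dihybrid F₂ with independent assortment and complete dominance at both loci gives a 9:3:3:1 phenotypic ratio.
A goodness-of-fit test with 4 phenotype classes has df = 4 − 1 = 3.

3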